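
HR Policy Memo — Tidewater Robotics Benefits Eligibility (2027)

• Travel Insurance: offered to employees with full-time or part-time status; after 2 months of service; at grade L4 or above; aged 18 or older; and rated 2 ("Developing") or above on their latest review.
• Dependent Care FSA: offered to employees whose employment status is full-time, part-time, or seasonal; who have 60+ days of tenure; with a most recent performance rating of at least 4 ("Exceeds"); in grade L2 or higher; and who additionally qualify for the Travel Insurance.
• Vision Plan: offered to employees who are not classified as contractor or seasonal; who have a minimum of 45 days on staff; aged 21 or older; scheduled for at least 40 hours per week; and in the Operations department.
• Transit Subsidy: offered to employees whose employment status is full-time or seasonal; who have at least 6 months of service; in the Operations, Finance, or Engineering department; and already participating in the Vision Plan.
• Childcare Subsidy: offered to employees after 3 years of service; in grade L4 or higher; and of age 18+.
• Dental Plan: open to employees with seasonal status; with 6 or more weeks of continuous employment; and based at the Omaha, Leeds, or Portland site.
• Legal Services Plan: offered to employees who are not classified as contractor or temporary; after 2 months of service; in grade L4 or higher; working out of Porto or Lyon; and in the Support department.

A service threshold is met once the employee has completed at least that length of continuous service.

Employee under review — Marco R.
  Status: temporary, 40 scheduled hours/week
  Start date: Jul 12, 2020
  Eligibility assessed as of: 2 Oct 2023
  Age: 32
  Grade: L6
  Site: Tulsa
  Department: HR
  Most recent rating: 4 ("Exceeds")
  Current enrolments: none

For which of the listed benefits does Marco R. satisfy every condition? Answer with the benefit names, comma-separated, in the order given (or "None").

Childcare Subsidy

Service from Jul 12, 2020 to 2 Oct 2023: 1177 days.
Travel Insurance — status temporary ✗ (requires full-time or part-time) → not eligible.
Dependent Care FSA — status temporary ✗ (requires full-time, part-time, or seasonal) → not eligible.
Vision Plan — status temporary ✓ (not excluded); service 1177 days ≥ 45 days ✓; age 32 ≥ 21 ✓; 40 hrs/wk ≥ 40 ✓; dept HR ✗ → not eligible.
Transit Subsidy — status temporary ✗ (requires full-time or seasonal) → not eligible.
Childcare Subsidy — service 1177 days ≥ 3 years (≈1095 days) ✓; grade L6 ≥ L4 ✓; age 32 ≥ 18 ✓ → eligible.
Dental Plan — status temporary ✗ (requires seasonal) → not eligible.
Legal Services Plan — status temporary ✗ (excluded) → not eligible.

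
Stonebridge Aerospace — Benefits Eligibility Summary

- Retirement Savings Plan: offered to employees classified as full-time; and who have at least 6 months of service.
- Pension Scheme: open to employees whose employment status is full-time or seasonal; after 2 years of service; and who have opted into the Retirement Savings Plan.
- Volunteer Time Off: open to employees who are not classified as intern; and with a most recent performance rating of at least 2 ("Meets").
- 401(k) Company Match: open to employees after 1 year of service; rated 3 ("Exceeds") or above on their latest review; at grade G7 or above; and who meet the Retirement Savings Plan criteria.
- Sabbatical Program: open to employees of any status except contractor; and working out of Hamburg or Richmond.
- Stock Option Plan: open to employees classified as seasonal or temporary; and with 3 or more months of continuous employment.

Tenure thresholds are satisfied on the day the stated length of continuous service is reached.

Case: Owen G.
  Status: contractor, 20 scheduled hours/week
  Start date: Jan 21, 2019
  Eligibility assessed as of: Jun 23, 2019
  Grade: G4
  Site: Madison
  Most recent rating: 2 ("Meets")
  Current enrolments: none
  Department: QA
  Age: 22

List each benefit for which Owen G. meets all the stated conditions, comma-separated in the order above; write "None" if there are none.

Service from Jan 21, 2019 to Jun 23, 2019: 153 days.
Retirement Savings Plan — status contractor ✗ (requires full-time) → not eligible.
Pension Scheme — status contractor ✗ (requires full-time or seasonal) → not eligible.
Volunteer Time Off — status contractor ✓ (not excluded); rating 2 ≥ 2 ✓ → eligible.
401(k) Company Match — service 153 days < 1 year (≈365 days) ✗ → not eligible.
Sabbatical Program — status contractor ✗ (excluded) → not eligible.
Stock Option Plan — status contractor ✗ (requires seasonal or temporary) → not eligible.

Volunteer Time Off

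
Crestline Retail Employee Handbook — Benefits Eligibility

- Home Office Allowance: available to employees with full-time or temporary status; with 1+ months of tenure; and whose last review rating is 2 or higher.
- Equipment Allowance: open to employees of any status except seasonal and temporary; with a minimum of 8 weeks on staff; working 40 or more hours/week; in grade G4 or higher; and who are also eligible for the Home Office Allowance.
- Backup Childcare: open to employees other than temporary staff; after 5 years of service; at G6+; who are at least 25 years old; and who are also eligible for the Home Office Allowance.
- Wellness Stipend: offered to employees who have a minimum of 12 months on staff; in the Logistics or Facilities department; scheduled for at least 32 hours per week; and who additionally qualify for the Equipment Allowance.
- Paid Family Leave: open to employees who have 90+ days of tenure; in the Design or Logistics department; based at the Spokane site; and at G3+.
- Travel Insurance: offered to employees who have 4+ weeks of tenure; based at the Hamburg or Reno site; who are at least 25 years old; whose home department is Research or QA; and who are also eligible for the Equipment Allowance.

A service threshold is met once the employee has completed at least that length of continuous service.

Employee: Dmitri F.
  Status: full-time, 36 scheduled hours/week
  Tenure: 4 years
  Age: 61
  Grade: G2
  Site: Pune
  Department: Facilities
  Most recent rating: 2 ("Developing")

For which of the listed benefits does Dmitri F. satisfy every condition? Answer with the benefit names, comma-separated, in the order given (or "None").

Home Office Allowance — status full-time ✓; service 4 years ≥ 1 month (≈30 days) ✓; rating 2 ≥ 2 ✓ → eligible.
Equipment Allowance — status full-time ✓ (not excluded); service 4 years ≥ 8 weeks (≈56 days) ✓; 36 hrs/wk < 40 ✗ → not eligible.
Backup Childcare — status full-time ✓ (not excluded); service 4 years < 5 years ✗ → not eligible.
Wellness Stipend — service 4 years ≥ 12 months (≈360 days) ✓; dept Facilities ✓; 36 hrs/wk ≥ 32 ✓; not eligible for Equipment Allowance ✗ → not eligible.
Paid Family Leave — service 4 years ≥ 90 days ✓; dept Facilities ✗ → not eligible.
Travel Insurance — service 4 years ≥ 4 weeks (≈28 days) ✓; site Pune ✗ (not Hamburg or Reno) → not eligible.

Home Office Allowance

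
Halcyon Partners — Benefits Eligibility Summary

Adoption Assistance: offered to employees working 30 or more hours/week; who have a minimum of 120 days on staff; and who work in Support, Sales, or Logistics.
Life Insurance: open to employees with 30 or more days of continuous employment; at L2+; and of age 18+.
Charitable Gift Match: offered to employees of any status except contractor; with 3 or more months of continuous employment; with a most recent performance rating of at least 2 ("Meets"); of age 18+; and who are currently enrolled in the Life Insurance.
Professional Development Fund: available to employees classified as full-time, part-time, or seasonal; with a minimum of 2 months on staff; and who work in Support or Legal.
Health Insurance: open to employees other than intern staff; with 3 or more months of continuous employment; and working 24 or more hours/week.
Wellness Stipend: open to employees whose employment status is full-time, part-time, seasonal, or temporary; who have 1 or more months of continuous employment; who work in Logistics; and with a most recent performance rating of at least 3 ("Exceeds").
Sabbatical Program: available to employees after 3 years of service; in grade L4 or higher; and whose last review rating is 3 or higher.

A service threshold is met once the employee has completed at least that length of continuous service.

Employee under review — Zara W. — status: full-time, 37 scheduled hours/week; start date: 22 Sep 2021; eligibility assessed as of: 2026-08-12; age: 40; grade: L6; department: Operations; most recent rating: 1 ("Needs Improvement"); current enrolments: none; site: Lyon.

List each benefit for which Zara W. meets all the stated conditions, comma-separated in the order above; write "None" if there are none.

Service from 22 Sep 2021 to 2026-08-12: 1785 days.
Adoption Assistance — 37 hrs/wk ≥ 30 ✓; service 1785 days ≥ 120 days ✓; dept Operations ✗ → not eligible.
Life Insurance — service 1785 days ≥ 30 days ✓; grade L6 ≥ L2 ✓; age 40 ≥ 18 ✓ → eligible.
Charitable Gift Match — status full-time ✓ (not excluded); service 1785 days ≥ 3 months (≈90 days) ✓; rating 1 < 2 ✗ → not eligible.
Professional Development Fund — status full-time ✓; service 1785 days ≥ 2 months (≈60 days) ✓; dept Operations ✗ → not eligible.
Health Insurance — status full-time ✓ (not excluded); service 1785 days ≥ 3 months (≈90 days) ✓; 37 hrs/wk ≥ 24 ✓ → eligible.
Wellness Stipend — status full-time ✓; service 1785 days ≥ 1 month (≈30 days) ✓; dept Operations ✗ → not eligible.
Sabbatical Program — service 1785 days ≥ 3 years (≈1095 days) ✓; grade L6 ≥ L4 ✓; rating 1 < 3 ✗ → not eligible.

Life Insurance, Health Insurance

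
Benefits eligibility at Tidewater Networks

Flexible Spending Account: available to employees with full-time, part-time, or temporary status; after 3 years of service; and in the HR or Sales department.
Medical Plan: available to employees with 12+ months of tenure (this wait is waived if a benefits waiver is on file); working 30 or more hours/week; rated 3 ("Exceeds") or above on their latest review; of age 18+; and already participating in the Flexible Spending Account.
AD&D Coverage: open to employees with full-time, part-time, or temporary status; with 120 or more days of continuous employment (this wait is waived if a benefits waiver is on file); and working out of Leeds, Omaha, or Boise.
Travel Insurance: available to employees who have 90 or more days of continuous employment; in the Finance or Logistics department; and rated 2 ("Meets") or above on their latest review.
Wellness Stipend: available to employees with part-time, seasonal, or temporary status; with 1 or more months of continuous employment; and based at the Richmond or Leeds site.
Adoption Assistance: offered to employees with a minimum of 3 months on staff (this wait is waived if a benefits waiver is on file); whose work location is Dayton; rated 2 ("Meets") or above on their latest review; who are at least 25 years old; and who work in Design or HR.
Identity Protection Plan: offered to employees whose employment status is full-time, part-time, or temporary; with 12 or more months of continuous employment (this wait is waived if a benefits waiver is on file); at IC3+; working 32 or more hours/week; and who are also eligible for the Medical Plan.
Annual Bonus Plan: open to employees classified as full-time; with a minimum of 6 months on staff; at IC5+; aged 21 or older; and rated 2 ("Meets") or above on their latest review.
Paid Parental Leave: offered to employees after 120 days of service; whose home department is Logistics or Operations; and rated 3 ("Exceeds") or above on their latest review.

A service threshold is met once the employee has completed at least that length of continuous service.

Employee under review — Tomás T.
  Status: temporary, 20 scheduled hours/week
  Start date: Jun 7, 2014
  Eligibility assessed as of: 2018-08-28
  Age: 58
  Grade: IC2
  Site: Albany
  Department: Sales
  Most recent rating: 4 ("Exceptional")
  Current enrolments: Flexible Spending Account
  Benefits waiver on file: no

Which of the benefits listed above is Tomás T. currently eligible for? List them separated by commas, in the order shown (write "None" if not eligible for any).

Service from Jun 7, 2014 to 2018-08-28: 1543 days.
Flexible Spending Account — status temporary ✓; service 1543 days ≥ 3 years (≈1095 days) ✓; dept Sales ✓ → eligible.
Medical Plan — no waiver, service 1543 days ≥ 12 months (≈360 days) ✓; 20 hrs/wk < 30 ✗ → not eligible.
AD&D Coverage — status temporary ✓; no waiver, service 1543 days ≥ 120 days ✓; site Albany ✗ (not Leeds, Omaha, or Boise) → not eligible.
Travel Insurance — service 1543 days ≥ 90 days ✓; dept Sales ✗ → not eligible.
Wellness Stipend — status temporary ✓; service 1543 days ≥ 1 month (≈30 days) ✓; site Albany ✗ (not Richmond or Leeds) → not eligible.
Adoption Assistance — no waiver, service 1543 days ≥ 3 months (≈90 days) ✓; site Albany ✗ (not Dayton) → not eligible.
Identity Protection Plan — status temporary ✓; no waiver, service 1543 days ≥ 12 months (≈360 days) ✓; grade IC2 < IC3 ✗ → not eligible.
Annual Bonus Plan — status temporary ✗ (requires full-time) → not eligible.
Paid Parental Leave — service 1543 days ≥ 120 days ✓; dept Sales ✗ → not eligible.

Flexible Spending Account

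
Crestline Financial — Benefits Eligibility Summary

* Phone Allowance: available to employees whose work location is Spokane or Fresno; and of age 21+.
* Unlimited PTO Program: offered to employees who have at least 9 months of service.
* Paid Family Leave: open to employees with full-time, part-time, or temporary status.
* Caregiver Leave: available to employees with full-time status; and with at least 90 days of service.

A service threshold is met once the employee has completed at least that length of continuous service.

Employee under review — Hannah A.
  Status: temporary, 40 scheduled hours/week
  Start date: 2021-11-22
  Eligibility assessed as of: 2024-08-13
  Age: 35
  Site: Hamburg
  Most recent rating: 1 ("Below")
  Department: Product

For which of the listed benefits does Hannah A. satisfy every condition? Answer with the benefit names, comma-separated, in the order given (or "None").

Service from 2021-11-22 to 2024-08-13: 995 days.
Phone Allowance — site Hamburg ✗ (not Spokane or Fresno) → not eligible.
Unlimited PTO Program — service 995 days ≥ 9 months (≈270 days) ✓ → eligible.
Paid Family Leave — status temporary ✓ → eligible.
Caregiver Leave — status temporary ✗ (requires full-time) → not eligible.

Unlimited PTO Program, Paid Family Leave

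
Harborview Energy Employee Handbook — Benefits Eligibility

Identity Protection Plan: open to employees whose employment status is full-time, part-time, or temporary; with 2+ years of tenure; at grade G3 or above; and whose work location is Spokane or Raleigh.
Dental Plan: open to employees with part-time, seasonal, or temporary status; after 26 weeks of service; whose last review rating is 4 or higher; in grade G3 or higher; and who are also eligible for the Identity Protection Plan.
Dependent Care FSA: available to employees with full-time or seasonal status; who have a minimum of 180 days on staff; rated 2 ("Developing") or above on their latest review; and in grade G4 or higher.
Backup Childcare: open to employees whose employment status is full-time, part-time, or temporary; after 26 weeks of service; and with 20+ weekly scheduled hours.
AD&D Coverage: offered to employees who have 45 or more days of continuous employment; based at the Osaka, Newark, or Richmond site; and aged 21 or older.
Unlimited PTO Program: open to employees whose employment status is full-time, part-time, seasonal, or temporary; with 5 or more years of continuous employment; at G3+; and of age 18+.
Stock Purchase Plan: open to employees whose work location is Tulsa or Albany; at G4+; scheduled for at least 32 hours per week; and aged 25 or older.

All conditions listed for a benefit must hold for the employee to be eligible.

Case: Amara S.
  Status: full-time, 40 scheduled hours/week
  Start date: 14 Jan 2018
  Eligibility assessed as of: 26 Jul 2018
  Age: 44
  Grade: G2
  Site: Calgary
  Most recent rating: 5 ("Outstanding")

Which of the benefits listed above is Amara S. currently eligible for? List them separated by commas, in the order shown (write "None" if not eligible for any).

Backup Childcare

Service from 14 Jan 2018 to 26 Jul 2018: 193 days.
Identity Protection Plan — status full-time ✓; service 193 days < 2 years (≈730 days) ✗ → not eligible.
Dental Plan — status full-time ✗ (requires part-time, seasonal, or temporary) → not eligible.
Dependent Care FSA — status full-time ✓; service 193 days ≥ 180 days ✓; rating 5 ≥ 2 ✓; grade G2 < G4 ✗ → not eligible.
Backup Childcare — status full-time ✓; service 193 days ≥ 26 weeks (≈182 days) ✓; 40 hrs/wk ≥ 20 ✓ → eligible.
AD&D Coverage — service 193 days ≥ 45 days ✓; site Calgary ✗ (not Osaka, Newark, or Richmond) → not eligible.
Unlimited PTO Program — status full-time ✓; service 193 days < 5 years (≈1825 days) ✗ → not eligible.
Stock Purchase Plan — site Calgary ✗ (not Tulsa or Albany) → not eligible.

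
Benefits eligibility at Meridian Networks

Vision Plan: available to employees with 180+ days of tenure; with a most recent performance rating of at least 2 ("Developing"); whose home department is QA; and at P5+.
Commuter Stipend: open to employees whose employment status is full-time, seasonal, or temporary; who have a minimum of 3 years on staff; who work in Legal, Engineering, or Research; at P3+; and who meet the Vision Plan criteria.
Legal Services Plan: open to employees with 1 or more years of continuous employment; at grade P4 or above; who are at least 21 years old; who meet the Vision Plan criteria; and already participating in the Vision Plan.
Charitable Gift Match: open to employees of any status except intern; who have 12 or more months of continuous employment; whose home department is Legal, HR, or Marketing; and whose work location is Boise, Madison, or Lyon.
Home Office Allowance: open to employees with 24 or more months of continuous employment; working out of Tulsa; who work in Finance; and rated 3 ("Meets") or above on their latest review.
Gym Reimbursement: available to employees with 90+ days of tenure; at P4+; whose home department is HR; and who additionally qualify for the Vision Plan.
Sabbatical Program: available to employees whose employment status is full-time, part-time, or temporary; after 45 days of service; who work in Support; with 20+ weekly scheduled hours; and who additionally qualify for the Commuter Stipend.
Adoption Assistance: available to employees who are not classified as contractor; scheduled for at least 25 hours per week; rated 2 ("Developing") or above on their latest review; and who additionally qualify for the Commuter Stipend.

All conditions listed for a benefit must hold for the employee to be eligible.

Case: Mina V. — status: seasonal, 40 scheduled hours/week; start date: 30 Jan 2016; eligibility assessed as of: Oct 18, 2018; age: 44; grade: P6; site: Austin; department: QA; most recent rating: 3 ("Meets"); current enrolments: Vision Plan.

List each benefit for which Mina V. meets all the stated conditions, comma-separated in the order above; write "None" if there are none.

Service from 30 Jan 2016 to Oct 18, 2018: 992 days.
Vision Plan — service 992 days ≥ 180 days ✓; rating 3 ≥ 2 ✓; dept QA ✓; grade P6 ≥ P5 ✓ → eligible.
Commuter Stipend — status seasonal ✓; service 992 days < 3 years (≈1095 days) ✗ → not eligible.
Legal Services Plan — service 992 days ≥ 1 year (≈365 days) ✓; grade P6 ≥ P4 ✓; age 44 ≥ 21 ✓; eligible for Vision Plan ✓; enrolled in Vision Plan ✓ → eligible.
Charitable Gift Match — status seasonal ✓ (not excluded); service 992 days ≥ 12 months (≈360 days) ✓; dept QA ✗ → not eligible.
Home Office Allowance — service 992 days ≥ 24 months (≈720 days) ✓; site Austin ✗ (not Tulsa) → not eligible.
Gym Reimbursement — service 992 days ≥ 90 days ✓; grade P6 ≥ P4 ✓; dept QA ✗ → not eligible.
Sabbatical Program — status seasonal ✗ (requires full-time, part-time, or temporary) → not eligible.
Adoption Assistance — status seasonal ✓ (not excluded); 40 hrs/wk ≥ 25 ✓; rating 3 ≥ 2 ✓; not eligible for Commuter Stipend ✗ → not eligible.

Vision Plan, Legal Services Plan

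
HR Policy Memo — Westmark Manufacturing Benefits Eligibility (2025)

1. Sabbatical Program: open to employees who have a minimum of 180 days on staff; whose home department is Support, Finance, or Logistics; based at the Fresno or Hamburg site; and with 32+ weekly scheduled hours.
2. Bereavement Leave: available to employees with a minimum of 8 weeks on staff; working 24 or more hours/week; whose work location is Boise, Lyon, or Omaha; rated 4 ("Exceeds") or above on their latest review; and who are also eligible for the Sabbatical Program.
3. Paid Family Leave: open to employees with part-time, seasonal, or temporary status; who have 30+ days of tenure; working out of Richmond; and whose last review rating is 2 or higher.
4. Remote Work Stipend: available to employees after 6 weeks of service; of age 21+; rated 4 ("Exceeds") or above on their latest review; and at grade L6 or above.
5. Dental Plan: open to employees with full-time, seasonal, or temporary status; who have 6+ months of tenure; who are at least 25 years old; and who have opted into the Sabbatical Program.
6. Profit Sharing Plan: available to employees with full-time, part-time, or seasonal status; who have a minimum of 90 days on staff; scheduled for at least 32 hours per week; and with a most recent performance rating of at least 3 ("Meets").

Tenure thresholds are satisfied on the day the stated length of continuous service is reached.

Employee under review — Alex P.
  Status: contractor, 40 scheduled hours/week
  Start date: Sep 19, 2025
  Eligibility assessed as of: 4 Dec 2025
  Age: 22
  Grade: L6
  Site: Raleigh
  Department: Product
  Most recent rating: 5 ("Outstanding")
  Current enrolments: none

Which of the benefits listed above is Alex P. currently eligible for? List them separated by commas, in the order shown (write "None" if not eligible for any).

Service from Sep 19, 2025 to 4 Dec 2025: 76 days.
Sabbatical Program — service 76 days < 180 days ✗ → not eligible.
Bereavement Leave — service 76 days ≥ 8 weeks (≈56 days) ✓; 40 hrs/wk ≥ 24 ✓; site Raleigh ✗ (not Boise, Lyon, or Omaha) → not eligible.
Paid Family Leave — status contractor ✗ (requires part-time, seasonal, or temporary) → not eligible.
Remote Work Stipend — service 76 days ≥ 6 weeks (≈42 days) ✓; age 22 ≥ 21 ✓; rating 5 ≥ 4 ✓; grade L6 ≥ L6 ✓ → eligible.
Dental Plan — status contractor ✗ (requires full-time, seasonal, or temporary) → not eligible.
Profit Sharing Plan — status contractor ✗ (requires full-time, part-time, or seasonal) → not eligible.

Remote Work Stipend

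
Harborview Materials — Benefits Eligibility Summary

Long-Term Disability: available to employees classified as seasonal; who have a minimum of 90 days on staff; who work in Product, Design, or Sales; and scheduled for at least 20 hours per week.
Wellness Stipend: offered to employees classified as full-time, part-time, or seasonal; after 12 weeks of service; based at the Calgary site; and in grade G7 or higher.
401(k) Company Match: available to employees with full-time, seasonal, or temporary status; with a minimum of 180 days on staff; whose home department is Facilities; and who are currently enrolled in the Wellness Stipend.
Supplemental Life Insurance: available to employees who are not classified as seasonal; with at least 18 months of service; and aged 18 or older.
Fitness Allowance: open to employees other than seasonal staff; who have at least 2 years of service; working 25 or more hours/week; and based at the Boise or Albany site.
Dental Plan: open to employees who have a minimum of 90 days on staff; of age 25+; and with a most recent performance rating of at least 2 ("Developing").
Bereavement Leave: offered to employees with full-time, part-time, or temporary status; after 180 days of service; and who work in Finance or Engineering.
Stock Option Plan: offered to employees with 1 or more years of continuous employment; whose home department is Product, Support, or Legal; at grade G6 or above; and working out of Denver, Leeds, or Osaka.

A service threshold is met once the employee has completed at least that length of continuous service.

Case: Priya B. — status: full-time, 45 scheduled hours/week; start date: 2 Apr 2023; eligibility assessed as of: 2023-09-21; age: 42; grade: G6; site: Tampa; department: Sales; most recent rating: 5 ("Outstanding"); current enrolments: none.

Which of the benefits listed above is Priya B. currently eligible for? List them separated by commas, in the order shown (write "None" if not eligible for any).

Dental Plan

Service from 2 Apr 2023 to 2023-09-21: 172 days.
Long-Term Disability — status full-time ✗ (requires seasonal) → not eligible.
Wellness Stipend — status full-time ✓; service 172 days ≥ 12 weeks (≈84 days) ✓; site Tampa ✗ (not Calgary) → not eligible.
401(k) Company Match — status full-time ✓; service 172 days < 180 days ✗ → not eligible.
Supplemental Life Insurance — status full-time ✓ (not excluded); service 172 days < 18 months (≈540 days) ✗ → not eligible.
Fitness Allowance — status full-time ✓ (not excluded); service 172 days < 2 years (≈730 days) ✗ → not eligible.
Dental Plan — service 172 days ≥ 90 days ✓; age 42 ≥ 25 ✓; rating 5 ≥ 2 ✓ → eligible.
Bereavement Leave — status full-time ✓; service 172 days < 180 days ✗ → not eligible.
Stock Option Plan — service 172 days < 1 year (≈365 days) ✗ → not eligible.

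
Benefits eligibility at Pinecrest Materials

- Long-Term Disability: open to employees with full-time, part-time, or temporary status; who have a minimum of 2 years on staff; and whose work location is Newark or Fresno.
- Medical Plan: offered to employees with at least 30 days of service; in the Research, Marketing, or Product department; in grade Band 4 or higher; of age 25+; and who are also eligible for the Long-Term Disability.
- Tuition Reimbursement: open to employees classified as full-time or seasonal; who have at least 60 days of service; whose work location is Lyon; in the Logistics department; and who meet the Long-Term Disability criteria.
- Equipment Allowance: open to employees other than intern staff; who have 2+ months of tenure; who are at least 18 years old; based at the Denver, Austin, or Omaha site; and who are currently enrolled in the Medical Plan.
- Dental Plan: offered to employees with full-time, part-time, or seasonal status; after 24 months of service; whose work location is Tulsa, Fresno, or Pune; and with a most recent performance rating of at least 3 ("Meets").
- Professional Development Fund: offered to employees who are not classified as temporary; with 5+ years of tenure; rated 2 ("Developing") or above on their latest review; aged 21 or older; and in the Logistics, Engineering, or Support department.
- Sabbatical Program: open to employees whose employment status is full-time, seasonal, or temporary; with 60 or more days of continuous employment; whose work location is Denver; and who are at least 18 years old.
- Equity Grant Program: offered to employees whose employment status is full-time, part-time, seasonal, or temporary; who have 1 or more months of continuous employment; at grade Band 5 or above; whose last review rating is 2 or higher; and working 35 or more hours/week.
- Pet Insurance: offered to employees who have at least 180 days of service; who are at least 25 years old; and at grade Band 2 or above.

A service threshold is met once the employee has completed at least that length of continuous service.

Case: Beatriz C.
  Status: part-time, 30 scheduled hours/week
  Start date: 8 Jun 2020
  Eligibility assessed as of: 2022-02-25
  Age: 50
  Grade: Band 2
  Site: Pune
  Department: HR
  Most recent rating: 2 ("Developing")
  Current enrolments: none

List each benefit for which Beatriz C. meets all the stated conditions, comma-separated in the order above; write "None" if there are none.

Service from 8 Jun 2020 to 2022-02-25: 627 days.
Long-Term Disability — status part-time ✓; service 627 days < 2 years (≈730 days) ✗ → not eligible.
Medical Plan — service 627 days ≥ 30 days ✓; dept HR ✗ → not eligible.
Tuition Reimbursement — status part-time ✗ (requires full-time or seasonal) → not eligible.
Equipment Allowance — status part-time ✓ (not excluded); service 627 days ≥ 2 months (≈60 days) ✓; age 50 ≥ 18 ✓; site Pune ✗ (not Denver, Austin, or Omaha) → not eligible.
Dental Plan — status part-time ✓; service 627 days < 24 months (≈720 days) ✗ → not eligible.
Professional Development Fund — status part-time ✓ (not excluded); service 627 days < 5 years (≈1825 days) ✗ → not eligible.
Sabbatical Program — status part-time ✗ (requires full-time, seasonal, or temporary) → not eligible.
Equity Grant Program — status part-time ✓; service 627 days ≥ 1 month (≈30 days) ✓; grade Band 2 < Band 5 ✗ → not eligible.
Pet Insurance — service 627 days ≥ 180 days ✓; age 50 ≥ 25 ✓; grade Band 2 ≥ Band 2 ✓ → eligible.

Pet Insurance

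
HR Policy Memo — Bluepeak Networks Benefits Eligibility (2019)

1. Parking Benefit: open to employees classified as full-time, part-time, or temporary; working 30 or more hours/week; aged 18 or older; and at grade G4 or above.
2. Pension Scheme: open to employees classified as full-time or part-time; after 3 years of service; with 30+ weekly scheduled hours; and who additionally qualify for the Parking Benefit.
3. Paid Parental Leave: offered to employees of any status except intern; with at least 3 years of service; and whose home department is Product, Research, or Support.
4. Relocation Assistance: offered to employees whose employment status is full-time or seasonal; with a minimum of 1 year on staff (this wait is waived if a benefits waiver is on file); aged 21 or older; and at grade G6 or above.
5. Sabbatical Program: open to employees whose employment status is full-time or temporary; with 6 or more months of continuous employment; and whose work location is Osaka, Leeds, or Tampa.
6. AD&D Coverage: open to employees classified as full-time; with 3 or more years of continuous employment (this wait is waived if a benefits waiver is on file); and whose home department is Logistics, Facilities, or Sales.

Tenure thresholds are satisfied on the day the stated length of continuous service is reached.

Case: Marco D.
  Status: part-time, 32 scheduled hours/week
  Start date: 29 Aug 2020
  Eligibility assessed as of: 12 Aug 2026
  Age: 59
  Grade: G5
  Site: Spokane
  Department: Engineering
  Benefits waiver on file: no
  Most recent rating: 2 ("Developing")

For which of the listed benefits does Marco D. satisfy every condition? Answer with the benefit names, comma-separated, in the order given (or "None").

Parking Benefit, Pension Scheme

Service from 29 Aug 2020 to 12 Aug 2026: 2174 days.
Parking Benefit — status part-time ✓; 32 hrs/wk ≥ 30 ✓; age 59 ≥ 18 ✓; grade G5 ≥ G4 ✓ → eligible.
Pension Scheme — status part-time ✓; service 2174 days ≥ 3 years (≈1095 days) ✓; 32 hrs/wk ≥ 30 ✓; eligible for Parking Benefit ✓ → eligible.
Paid Parental Leave — status part-time ✓ (not excluded); service 2174 days ≥ 3 years (≈1095 days) ✓; dept Engineering ✗ → not eligible.
Relocation Assistance — status part-time ✗ (requires full-time or seasonal) → not eligible.
Sabbatical Program — status part-time ✗ (requires full-time or temporary) → not eligible.
AD&D Coverage — status part-time ✗ (requires full-time) → not eligible.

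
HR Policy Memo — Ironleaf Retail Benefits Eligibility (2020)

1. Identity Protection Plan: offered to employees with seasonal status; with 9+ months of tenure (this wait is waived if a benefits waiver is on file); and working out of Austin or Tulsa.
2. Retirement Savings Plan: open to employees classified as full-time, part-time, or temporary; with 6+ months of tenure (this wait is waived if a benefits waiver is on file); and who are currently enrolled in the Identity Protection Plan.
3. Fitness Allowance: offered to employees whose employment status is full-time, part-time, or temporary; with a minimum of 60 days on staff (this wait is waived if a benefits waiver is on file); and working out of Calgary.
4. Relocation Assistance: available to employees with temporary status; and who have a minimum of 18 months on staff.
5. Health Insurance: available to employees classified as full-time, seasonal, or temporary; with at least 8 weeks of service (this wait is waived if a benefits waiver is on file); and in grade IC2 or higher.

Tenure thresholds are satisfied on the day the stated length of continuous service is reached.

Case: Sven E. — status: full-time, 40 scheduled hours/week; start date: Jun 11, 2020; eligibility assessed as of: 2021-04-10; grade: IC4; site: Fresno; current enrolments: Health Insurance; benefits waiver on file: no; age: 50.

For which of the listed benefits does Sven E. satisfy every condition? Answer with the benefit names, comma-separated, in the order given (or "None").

Health Insurance

Service from Jun 11, 2020 to 2021-04-10: 303 days.
Identity Protection Plan — status full-time ✗ (requires seasonal) → not eligible.
Retirement Savings Plan — status full-time ✓; no waiver, service 303 days ≥ 6 months (≈180 days) ✓; not enrolled in Identity Protection Plan ✗ → not eligible.
Fitness Allowance — status full-time ✓; no waiver, service 303 days ≥ 60 days ✓; site Fresno ✗ (not Calgary) → not eligible.
Relocation Assistance — status full-time ✗ (requires temporary) → not eligible.
Health Insurance — status full-time ✓; no waiver, service 303 days ≥ 8 weeks (≈56 days) ✓; grade IC4 ≥ IC2 ✓ → eligible.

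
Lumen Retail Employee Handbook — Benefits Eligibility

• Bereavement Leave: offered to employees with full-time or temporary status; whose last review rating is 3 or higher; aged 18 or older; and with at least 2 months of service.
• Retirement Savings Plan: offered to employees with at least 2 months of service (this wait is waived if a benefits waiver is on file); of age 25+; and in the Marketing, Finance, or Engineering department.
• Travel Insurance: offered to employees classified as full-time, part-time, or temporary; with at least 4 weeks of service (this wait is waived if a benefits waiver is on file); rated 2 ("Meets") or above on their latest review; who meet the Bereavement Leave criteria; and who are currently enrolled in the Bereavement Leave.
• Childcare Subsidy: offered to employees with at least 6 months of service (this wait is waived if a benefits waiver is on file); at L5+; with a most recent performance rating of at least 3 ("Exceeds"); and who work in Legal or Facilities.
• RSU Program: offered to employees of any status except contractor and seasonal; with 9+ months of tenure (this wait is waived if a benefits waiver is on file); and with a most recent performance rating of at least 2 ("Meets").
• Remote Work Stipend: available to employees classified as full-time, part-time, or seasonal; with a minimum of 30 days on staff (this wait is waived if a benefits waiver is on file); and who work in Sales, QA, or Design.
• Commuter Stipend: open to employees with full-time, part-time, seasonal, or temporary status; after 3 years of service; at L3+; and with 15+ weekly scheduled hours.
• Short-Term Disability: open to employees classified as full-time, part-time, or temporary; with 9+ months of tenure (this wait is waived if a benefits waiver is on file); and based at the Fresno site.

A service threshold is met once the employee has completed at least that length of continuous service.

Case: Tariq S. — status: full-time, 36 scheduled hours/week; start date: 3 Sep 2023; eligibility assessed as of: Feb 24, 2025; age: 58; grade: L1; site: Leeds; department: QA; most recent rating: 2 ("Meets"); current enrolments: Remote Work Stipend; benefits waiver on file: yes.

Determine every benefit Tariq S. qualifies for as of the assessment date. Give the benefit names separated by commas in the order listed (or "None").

RSU Program, Remote Work Stipend

Service from 3 Sep 2023 to Feb 24, 2025: 540 days.
Bereavement Leave — status full-time ✓; rating 2 < 3 ✗ → not eligible.
Retirement Savings Plan — benefits waiver on file ✓; age 58 ≥ 25 ✓; dept QA ✗ → not eligible.
Travel Insurance — status full-time ✓; benefits waiver on file ✓; rating 2 ≥ 2 ✓; not eligible for Bereavement Leave ✗ → not eligible.
Childcare Subsidy — benefits waiver on file ✓; grade L1 < L5 ✗ → not eligible.
RSU Program — status full-time ✓ (not excluded); benefits waiver on file ✓; rating 2 ≥ 2 ✓ → eligible.
Remote Work Stipend — status full-time ✓; benefits waiver on file ✓; dept QA ✓ → eligible.
Commuter Stipend — status full-time ✓; service 540 days < 3 years (≈1095 days) ✗ → not eligible.
Short-Term Disability — status full-time ✓; benefits waiver on file ✓; site Leeds ✗ (not Fresno) → not eligible.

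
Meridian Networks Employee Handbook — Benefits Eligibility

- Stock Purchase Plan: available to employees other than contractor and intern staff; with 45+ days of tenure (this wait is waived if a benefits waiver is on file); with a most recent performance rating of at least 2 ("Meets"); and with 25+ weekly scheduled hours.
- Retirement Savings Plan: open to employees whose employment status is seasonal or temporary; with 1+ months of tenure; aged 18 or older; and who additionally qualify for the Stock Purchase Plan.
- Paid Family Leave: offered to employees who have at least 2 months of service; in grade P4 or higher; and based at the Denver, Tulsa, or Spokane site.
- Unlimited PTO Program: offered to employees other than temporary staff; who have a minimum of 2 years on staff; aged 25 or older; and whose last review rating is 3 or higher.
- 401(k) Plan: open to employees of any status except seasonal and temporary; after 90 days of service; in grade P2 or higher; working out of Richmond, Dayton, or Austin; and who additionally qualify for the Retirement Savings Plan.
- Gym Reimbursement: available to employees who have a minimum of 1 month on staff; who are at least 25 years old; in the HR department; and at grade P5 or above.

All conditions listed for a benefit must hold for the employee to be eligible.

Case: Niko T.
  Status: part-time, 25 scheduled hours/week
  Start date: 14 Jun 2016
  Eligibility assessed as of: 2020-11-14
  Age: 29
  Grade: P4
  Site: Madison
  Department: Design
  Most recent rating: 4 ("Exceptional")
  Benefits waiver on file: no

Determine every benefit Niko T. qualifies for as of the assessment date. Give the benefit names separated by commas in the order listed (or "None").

Service from 14 Jun 2016 to 2020-11-14: 1614 days.
Stock Purchase Plan — status part-time ✓ (not excluded); no waiver, service 1614 days ≥ 45 days ✓; rating 4 ≥ 2 ✓; 25 hrs/wk ≥ 25 ✓ → eligible.
Retirement Savings Plan — status part-time ✗ (requires seasonal or temporary) → not eligible.
Paid Family Leave — service 1614 days ≥ 2 months (≈60 days) ✓; grade P4 ≥ P4 ✓; site Madison ✗ (not Denver, Tulsa, or Spokane) → not eligible.
Unlimited PTO Program — status part-time ✓ (not excluded); service 1614 days ≥ 2 years (≈730 days) ✓; age 29 ≥ 25 ✓; rating 4 ≥ 3 ✓ → eligible.
401(k) Plan — status part-time ✓ (not excluded); service 1614 days ≥ 90 days ✓; grade P4 ≥ P2 ✓; site Madison ✗ (not Richmond, Dayton, or Austin) → not eligible.
Gym Reimbursement — service 1614 days ≥ 1 month (≈30 days) ✓; age 29 ≥ 25 ✓; dept Design ✗ → not eligible.

Stock Purchase Plan, Unlimited PTO Program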